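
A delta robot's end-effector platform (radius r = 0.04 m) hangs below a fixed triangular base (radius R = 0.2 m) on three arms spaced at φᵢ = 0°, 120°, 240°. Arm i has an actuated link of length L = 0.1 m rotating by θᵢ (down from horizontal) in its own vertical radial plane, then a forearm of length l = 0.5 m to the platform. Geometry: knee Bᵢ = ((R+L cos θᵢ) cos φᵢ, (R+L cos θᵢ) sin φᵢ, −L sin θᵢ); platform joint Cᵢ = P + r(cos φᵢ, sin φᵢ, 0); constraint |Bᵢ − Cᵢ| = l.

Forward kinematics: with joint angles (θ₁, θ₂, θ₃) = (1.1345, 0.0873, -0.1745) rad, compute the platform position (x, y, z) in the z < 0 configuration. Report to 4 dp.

arm 1 at φ=0.0°: ρ1 = 0.2023;  S1 = (0.2023, 0.0000, -0.0906)
φ2=120.0°: virtual centre (-0.1298, 0.2248, -0.0087), radius l
arm 3 at φ=240.0°: ρ3 = 0.2585;  S3 = (-0.1292, -0.2239, 0.0174)
|S₂|²−|S₁|² = 0.0184;  |S₃|²−|S₁|² = 0.0180
linear system: -0.6641x+0.4497y = 0.0184−0.1638z; -0.6630x+-0.4477y = 0.0180−0.2160z
det = 0.5955;  x = -0.0274+0.2863z,  y = 0.0004+0.0585z
into |P−S₁|² = l²: 1.0854z² + 0.0498z + -0.1890 = 0;  Δ = 0.8232;  z = -0.4409 or 0.3950 → z<0 root = -0.4409
x = -0.1536, y = -0.0254

(-0.1536, -0.0254, -0.4409)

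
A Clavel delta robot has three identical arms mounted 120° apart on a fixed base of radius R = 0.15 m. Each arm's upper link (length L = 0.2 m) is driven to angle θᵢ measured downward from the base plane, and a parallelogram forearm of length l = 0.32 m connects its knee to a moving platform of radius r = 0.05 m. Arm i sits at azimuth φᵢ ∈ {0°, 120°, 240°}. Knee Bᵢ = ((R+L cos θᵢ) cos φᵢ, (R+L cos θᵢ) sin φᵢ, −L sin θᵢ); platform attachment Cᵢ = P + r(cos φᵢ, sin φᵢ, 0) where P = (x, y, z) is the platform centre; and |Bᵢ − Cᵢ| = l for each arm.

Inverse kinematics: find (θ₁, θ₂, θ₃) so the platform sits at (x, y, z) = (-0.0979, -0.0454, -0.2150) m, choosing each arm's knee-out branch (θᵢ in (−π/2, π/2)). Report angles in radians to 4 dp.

θ₁ = 0.9600, θ₂ = 0.4359, θ₃ = -0.0874

φ1=0.0° → target in arm frame (-0.0979, -0.0454)
  A cos θ + B sin θ = C:  0.1979·cos θ + -0.2150·sin θ = -0.0626
  √(A²+B²)=0.2922;  θ1 = -0.8268+1.7868 ≈ 0.9600
φ2=120.0° → target in arm frame (0.0096, 0.1075)
  e−x'=0.0904;  (l²−L²−(e−x')²−y'²−z²)/2L = -0.0089
  √(A²+B²)=0.2332;  θ2 = -1.1729+1.6088 ≈ 0.4359
arm 3 (φ=240.0°): x'=0.0883, y'=-0.0621
  e−x'=0.0117;  (l²−L²−(e−x')²−y'²−z²)/2L = 0.0305
  √(A²+B²)=0.2153;  θ3 = -1.5163+1.4289 ≈ -0.0874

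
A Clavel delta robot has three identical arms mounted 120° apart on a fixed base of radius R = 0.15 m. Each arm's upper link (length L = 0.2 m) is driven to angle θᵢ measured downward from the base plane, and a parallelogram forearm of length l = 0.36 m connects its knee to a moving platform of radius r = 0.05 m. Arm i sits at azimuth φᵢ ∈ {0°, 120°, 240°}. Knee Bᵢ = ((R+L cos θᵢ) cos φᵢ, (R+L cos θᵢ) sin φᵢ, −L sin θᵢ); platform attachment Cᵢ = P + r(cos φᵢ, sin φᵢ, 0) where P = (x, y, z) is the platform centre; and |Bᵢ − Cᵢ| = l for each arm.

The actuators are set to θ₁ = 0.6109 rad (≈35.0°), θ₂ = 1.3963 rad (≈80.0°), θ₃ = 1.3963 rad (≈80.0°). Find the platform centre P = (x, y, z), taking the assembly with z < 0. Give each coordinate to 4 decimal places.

φ1=0.0°: virtual centre (0.2638, 0.0000, -0.1147), radius l
S2 = (0.1347·cos120.0°, 0.1347·sin120.0°, -0.1970) = (-0.0674, 0.1167, -0.1970)
S3 = (0.1347·cos240.0°, 0.1347·sin240.0°, -0.1970) = (-0.0674, -0.1167, -0.1970)
|S₂|²−|S₁|² = -0.0258;  |S₃|²−|S₁|² = -0.0258
plane₁₂: -0.6624x+0.2333y+-0.1645z = -0.0258
Cramer: x(z) = 0.0390-0.2483z;  y(z) = 0.0000+0.0000z
sphere 1 gives Az²+Bz+C=0 with A=1.0617, B=0.3411, C=-0.0659;  B²−4AC=0.3961;  roots -0.4571, 0.1358;  negative root z = -0.4571
x = 0.1525, y = 0.0000

(0.1525, 0.0000, -0.4571)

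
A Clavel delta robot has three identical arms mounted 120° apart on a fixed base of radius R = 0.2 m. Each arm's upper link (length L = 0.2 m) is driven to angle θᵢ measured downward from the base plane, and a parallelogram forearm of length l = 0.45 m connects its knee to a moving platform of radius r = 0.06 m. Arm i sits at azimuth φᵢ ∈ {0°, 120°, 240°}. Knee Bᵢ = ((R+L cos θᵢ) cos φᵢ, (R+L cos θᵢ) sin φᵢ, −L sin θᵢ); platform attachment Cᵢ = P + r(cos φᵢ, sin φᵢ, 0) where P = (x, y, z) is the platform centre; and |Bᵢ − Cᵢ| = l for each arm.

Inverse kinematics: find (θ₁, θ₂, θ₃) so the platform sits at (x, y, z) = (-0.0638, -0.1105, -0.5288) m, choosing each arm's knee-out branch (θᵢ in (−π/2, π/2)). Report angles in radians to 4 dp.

θ₁ = 1.2217, θ₂ = 1.2217, θ₃ = 0.6110

arm 1 (φ=0.0°): x'=-0.0638, y'=-0.1105
  A cos θ + B sin θ = C:  0.2038·cos θ + -0.5288·sin θ = -0.4272
  θ1 = atan2(B,A) + arccos(C/0.5667) = 1.2217
φ2=120.0° → target in arm frame (-0.0638, 0.1105)
  A=0.2038, B=-0.5288, C=(l²−L²−A²−y'²−z²)/(2L)=-0.4272
  θ2 = atan2(B,A) + arccos(C/0.5667) = 1.2217
arm 3 (φ=240.0°): x'=0.1276, y'=0.0000
  A cos θ + B sin θ = C:  0.0124·cos θ + -0.5288·sin θ = -0.2932
  √(A²+B²)=0.5289;  θ3 = -1.5473+2.1583 ≈ 0.6110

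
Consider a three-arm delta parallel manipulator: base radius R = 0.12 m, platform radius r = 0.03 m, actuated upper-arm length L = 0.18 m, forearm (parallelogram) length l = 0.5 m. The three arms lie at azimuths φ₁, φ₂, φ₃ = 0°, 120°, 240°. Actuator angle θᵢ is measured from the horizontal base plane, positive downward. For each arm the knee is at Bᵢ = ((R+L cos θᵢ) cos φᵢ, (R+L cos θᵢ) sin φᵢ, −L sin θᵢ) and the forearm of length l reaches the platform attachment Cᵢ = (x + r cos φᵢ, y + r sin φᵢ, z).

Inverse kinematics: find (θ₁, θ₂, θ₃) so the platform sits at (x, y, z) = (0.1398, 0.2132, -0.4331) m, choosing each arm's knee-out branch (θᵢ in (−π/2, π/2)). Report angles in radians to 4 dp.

rotate P by −φ1: (0.1398, 0.2132, -0.4331)
  A cos θ + B sin θ = C:  -0.0498·cos θ + -0.4331·sin θ = -0.0497
  θ1 = atan2(B,A) + arccos(C/0.4360) = -0.0001
rotate P by −φ2: (0.1147, -0.2277, -0.4331)
  e−x'=-0.0247;  (l²−L²−(e−x')²−y'²−z²)/2L = -0.0623
  θ2 = atan2(B,A) + arccos(C/0.4338) = 0.0870
arm 3 (φ=240.0°): x'=-0.2545, y'=0.0145
  e−x'=0.3445;  (l²−L²−(e−x')²−y'²−z²)/2L = -0.2469
  γ=atan2(-0.4331,0.3445)=-0.8988;  ψ=arccos(-0.4462)=2.0333;  θ3=γ+ψ≈1.1345

θ₁ = -0.0001, θ₂ = 0.0870, θ₃ = 1.1345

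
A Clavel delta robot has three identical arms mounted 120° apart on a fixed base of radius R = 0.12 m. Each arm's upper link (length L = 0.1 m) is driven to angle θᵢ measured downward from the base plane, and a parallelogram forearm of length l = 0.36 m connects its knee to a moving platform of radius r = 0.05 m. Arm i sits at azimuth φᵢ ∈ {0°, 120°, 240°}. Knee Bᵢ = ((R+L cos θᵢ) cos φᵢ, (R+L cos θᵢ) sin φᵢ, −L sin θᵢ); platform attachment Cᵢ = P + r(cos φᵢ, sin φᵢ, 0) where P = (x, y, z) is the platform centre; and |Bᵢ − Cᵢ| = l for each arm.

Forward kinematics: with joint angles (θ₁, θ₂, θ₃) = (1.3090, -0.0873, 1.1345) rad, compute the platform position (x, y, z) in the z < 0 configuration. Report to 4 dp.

arm 1 at φ=0.0°: e+L cos θ1 = 0.0959;  O1 = (0.0959, 0.0000, -0.0966)
O2 = (0.1696·cos120.0°, 0.1696·sin120.0°, 0.0087) = (-0.0848, 0.1469, 0.0087)
arm 3 at φ=240.0°: e+L cos θ3 = 0.1123;  O3 = (-0.0561, -0.0972, -0.0906)
eliminate P² terms by subtracting sphere 1 from 2 and 3
linear system: -0.3614x+0.2938y = 0.0103−0.2106z; -0.3040x+-0.1944y = 0.0023−0.0119z
det = 0.1596;  x = -0.0168+0.2786z,  y = 0.0145+-0.3743z
quadratic in z: (1.2177)z²+(0.1196)z+(-0.1074)=0, √Δ=0.7330 → z ∈ {-0.3501, 0.2519}; z = -0.3501 (taking z<0)
x = -0.1143, y = 0.1455

(-0.1143, 0.1455, -0.3501)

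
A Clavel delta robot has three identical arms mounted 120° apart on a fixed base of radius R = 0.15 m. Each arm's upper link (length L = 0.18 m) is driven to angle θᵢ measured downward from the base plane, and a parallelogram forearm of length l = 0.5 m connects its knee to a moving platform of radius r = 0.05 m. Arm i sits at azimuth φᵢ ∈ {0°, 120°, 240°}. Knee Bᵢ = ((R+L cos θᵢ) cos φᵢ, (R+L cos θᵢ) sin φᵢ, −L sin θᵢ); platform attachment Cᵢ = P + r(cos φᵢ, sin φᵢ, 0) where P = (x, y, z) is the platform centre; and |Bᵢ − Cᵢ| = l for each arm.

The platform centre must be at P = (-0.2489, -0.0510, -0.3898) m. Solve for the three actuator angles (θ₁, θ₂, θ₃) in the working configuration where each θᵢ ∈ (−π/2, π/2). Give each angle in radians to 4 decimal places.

θ₁ = 1.0469, θ₂ = -0.0004, θ₃ = -0.3494

arm 1 (φ=0.0°): x'=-0.2489, y'=-0.0510
  A=0.3489, B=-0.3898, C=(l²−L²−A²−y'²−z²)/(2L)=-0.1630
  θ1 = atan2(B,A) + arccos(C/0.5231) = 1.0469
rotate P by −φ2: (0.0803, 0.2411, -0.3898)
  A=0.0197, B=-0.3898, C=(l²−L²−A²−y'²−z²)/(2L)=0.0199
  γ=atan2(-0.3898,0.0197)=-1.5203;  ψ=arccos(0.0510)=1.5198;  θ2=γ+ψ≈-0.0004
rotate P by −φ3: (0.1686, -0.1901, -0.3898)
  e−x'=-0.0686;  (l²−L²−(e−x')²−y'²−z²)/2L = 0.0690
  γ=atan2(-0.3898,-0.0686)=-1.7450;  ψ=arccos(0.1742)=1.3957;  θ3=γ+ψ≈-0.3494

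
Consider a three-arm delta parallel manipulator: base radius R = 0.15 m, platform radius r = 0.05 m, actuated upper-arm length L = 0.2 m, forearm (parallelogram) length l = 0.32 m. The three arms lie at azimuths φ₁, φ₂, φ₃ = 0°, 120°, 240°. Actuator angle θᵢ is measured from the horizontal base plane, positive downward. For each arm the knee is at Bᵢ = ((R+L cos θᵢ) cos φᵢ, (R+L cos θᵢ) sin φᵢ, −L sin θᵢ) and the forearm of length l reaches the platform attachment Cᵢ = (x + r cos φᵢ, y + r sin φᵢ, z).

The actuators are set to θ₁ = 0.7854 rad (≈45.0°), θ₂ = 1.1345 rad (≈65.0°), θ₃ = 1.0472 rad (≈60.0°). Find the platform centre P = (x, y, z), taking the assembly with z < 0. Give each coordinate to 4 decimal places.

S1 = (0.2414·cos0.0°, 0.2414·sin0.0°, -0.1414) = (0.2414, 0.0000, -0.1414)
arm 2 at φ=120.0°: (R−r)+L cos θ2 = 0.1845;  S2 = (-0.0923, 0.1598, -0.1813)
arm 3 at φ=240.0°: (R−r)+L cos θ3 = 0.2000;  S3 = (-0.1000, -0.1732, -0.1732)
|S₂|²−|S₁|² = -0.0114;  |S₃|²−|S₁|² = -0.0083
[-0.6674 0.3196 -0.0797]·P = -0.0114;  [-0.6828 -0.3464 -0.0636]·P = -0.0083
Cramer: x(z) = 0.0147-0.1066z;  y(z) = -0.0050+0.0267z
sphere 1 gives Az²+Bz+C=0 with A=1.0121, B=0.3309, C=-0.0310;  B²−4AC=0.2348;  roots -0.4029, 0.0759;  negative root z = -0.4029
x = 0.0576, y = -0.0157

(0.0576, -0.0157, -0.4029)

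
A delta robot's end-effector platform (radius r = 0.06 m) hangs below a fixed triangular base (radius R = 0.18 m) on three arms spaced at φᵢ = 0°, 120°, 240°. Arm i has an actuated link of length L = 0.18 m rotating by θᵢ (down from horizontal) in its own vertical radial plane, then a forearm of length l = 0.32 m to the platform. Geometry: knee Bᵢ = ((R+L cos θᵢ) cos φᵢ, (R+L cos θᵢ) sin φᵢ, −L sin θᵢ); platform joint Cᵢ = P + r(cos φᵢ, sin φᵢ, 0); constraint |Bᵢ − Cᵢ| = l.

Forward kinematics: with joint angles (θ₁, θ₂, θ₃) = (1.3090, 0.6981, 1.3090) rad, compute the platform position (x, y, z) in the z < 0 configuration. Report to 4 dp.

arm 1 at φ=0.0°: e+L cos θ1 = 0.1666;  centre 1 = (0.1666, 0.0000, -0.1739)
arm 2 at φ=120.0°: e+L cos θ2 = 0.2579;  centre 2 = (-0.1289, 0.2233, -0.1157)
φ3=240.0°: virtual centre (-0.0833, -0.1443, -0.1739), radius l
eliminate P² terms by subtracting sphere 1 from 2 and 3
linear system: -0.5911x+0.4467y = 0.0219−0.1163z; -0.4998x+-0.2885y = 0.0000−0.0000z
Cramer: x(z) = -0.0161+0.0852z;  y(z) = 0.0278-0.1477z
sphere 1 gives Az²+Bz+C=0 with A=1.0291, B=0.3084, C=-0.0380;  B²−4AC=0.2517;  roots -0.3936, 0.0939;  negative root z = -0.3936
x = -0.0496, y = 0.0859

(-0.0496, 0.0859, -0.3936)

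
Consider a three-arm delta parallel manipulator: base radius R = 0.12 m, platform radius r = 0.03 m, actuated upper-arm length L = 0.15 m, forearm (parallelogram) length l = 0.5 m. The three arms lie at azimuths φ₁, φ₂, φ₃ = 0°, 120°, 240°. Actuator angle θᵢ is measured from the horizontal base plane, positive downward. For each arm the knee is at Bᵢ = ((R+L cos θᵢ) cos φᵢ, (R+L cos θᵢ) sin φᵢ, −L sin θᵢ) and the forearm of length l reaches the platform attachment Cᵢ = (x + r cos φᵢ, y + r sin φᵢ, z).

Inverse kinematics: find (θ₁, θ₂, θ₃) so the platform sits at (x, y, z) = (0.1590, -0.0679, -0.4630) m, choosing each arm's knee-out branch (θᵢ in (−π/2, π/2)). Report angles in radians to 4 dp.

φ1=0.0° → target in arm frame (0.1590, -0.0679)
  A cos θ + B sin θ = C:  -0.0690·cos θ + -0.4630·sin θ = 0.0125
  γ=atan2(-0.4630,-0.0690)=-1.7187;  ψ=arccos(0.0268)=1.5440;  θ1=γ+ψ≈-0.1747
rotate P by −φ2: (-0.1383, -0.1037, -0.4630)
  e−x'=0.2283;  (l²−L²−(e−x')²−y'²−z²)/2L = -0.1658
  γ=atan2(-0.4630,0.2283)=-1.1127;  ψ=arccos(-0.3213)=1.8979;  θ2=γ+ψ≈0.7852
arm 3 (φ=240.0°): x'=-0.0207, y'=0.1716
  A cos θ + B sin θ = C:  0.1107·cos θ + -0.4630·sin θ = -0.0953
  θ3 = atan2(B,A) + arccos(C/0.4760) = 0.4362

θ₁ = -0.1747, θ₂ = 0.7852, θ₃ = 0.4362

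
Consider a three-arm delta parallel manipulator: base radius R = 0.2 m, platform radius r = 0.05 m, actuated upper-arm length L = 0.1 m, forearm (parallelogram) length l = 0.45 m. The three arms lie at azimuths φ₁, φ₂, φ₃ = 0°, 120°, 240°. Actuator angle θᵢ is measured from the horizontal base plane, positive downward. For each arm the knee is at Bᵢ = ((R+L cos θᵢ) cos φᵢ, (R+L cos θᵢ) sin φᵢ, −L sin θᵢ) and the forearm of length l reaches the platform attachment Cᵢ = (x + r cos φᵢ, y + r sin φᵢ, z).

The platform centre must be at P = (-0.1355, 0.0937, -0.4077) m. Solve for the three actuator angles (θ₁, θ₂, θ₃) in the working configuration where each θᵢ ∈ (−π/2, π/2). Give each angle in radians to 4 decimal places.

φ1=0.0° → target in arm frame (-0.1355, 0.0937)
  A=0.2855, B=-0.4077, C=(l²−L²−A²−y'²−z²)/(2L)=-0.3200
  √(A²+B²)=0.4977;  θ1 = -0.9599+2.2692 ≈ 1.3093
rotate P by −φ2: (0.1489, 0.0705, -0.4077)
  A cos θ + B sin θ = C:  0.0011·cos θ + -0.4077·sin θ = 0.1065
  γ=atan2(-0.4077,0.0011)=-1.5681;  ψ=arccos(0.2613)=1.3064;  θ2=γ+ψ≈-0.2617
arm 3 (φ=240.0°): x'=-0.0134, y'=-0.1642
  A=0.1634, B=-0.4077, C=(l²−L²−A²−y'²−z²)/(2L)=-0.1369
  θ3 = atan2(B,A) + arccos(C/0.4392) = 0.6981

θ₁ = 1.3093, θ₂ = -0.2617, θ₃ = 0.6981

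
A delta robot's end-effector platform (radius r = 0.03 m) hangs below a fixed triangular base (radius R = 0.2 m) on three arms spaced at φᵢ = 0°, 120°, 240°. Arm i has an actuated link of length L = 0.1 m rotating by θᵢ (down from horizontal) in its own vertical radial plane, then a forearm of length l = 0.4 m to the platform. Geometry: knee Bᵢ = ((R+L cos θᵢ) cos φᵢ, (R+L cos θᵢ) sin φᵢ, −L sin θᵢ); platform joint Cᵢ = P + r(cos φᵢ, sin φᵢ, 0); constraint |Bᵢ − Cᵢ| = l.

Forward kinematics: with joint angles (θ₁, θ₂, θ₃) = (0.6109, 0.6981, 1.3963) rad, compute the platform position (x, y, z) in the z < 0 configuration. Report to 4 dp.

centre 1 = (0.2519·cos0.0°, 0.2519·sin0.0°, -0.0574) = (0.2519, 0.0000, -0.0574)
centre 2 = (0.2466·cos120.0°, 0.2466·sin120.0°, -0.0643) = (-0.1233, 0.2136, -0.0643)
centre 3 = (0.1874·cos240.0°, 0.1874·sin240.0°, -0.0985) = (-0.0937, -0.1623, -0.0985)
subtract pairs → two planes through P
linear system: -0.7504x+0.4271y = -0.0018−-0.0138z; -0.6912x+-0.3245y = -0.0219−-0.0822z
Cramer: x(z) = 0.0185-0.0735z;  y(z) = 0.0283-0.0968z
sphere 1 gives Az²+Bz+C=0 with A=1.0148, B=0.1436, C=-0.1014;  B²−4AC=0.4323;  roots -0.3947, 0.2532;  negative root z = -0.3947
x = 0.0475, y = 0.0665

(0.0475, 0.0665, -0.3947)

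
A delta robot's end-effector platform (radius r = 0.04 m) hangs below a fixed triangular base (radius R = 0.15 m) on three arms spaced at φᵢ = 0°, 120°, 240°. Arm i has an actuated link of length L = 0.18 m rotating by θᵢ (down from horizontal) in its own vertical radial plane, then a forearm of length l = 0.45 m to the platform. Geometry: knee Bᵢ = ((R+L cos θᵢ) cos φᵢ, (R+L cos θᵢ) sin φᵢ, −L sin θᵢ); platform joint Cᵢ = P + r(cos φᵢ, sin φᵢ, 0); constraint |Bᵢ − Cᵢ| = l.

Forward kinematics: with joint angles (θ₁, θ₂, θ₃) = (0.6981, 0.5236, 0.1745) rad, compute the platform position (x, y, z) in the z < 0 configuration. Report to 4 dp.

arm 1 at φ=0.0°: (R−r)+L cos θ1 = 0.2479;  S1 = (0.2479, 0.0000, -0.1157)
φ2=120.0°: virtual centre (-0.1329, 0.2303, -0.0900), radius l
arm 3 at φ=240.0°: (R−r)+L cos θ3 = 0.2873;  S3 = (-0.1436, -0.2488, -0.0313)
subtract pairs → two planes through P
[-0.7617 0.4605 0.0514]·P = 0.0040;  [-0.7830 -0.4976 0.1689]·P = 0.0087
Cramer: x(z) = -0.0081+0.1397z;  y(z) = -0.0047+0.1195z
sphere 1 gives Az²+Bz+C=0 with A=1.0338, B=0.1587, C=-0.1236;  B²−4AC=0.5362;  roots -0.4309, 0.2774;  negative root z = -0.4309
x = -0.0683, y = -0.0562

(-0.0683, -0.0562, -0.4309)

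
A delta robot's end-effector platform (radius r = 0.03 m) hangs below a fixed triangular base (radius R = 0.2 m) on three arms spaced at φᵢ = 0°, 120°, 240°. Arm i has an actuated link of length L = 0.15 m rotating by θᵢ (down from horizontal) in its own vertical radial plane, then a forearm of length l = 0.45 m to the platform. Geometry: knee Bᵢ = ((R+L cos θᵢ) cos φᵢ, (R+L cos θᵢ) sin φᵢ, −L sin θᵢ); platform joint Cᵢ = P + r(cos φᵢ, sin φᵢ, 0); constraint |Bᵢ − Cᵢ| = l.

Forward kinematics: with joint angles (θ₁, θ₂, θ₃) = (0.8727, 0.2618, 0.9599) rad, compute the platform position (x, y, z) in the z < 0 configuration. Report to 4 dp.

arm 1 at φ=0.0°: ρ1 = 0.2664;  O1 = (0.2664, 0.0000, -0.1149)
arm 2 at φ=120.0°: ρ2 = 0.3149;  O2 = (-0.1574, 0.2727, -0.0388)
O3 = (0.2560·cos240.0°, 0.2560·sin240.0°, -0.1229) = (-0.1280, -0.2217, -0.1229)
eliminate P² terms by subtracting sphere 1 from 2 and 3
linear system: -0.8477x+0.5454y = 0.0165−0.1522z; -0.7889x+-0.4435y = -0.0035−-0.0159z
det = 0.8062;  x = -0.0067+0.0729z,  y = 0.0198+-0.1656z
into |P−O₁|² = l²: 1.0328z² + 0.1834z + -0.1143 = 0;  Δ = 0.5059;  z = -0.4332 or 0.2556 → z<0 root = -0.4332
x = -0.0383, y = 0.0916

(-0.0383, 0.0916, -0.4332)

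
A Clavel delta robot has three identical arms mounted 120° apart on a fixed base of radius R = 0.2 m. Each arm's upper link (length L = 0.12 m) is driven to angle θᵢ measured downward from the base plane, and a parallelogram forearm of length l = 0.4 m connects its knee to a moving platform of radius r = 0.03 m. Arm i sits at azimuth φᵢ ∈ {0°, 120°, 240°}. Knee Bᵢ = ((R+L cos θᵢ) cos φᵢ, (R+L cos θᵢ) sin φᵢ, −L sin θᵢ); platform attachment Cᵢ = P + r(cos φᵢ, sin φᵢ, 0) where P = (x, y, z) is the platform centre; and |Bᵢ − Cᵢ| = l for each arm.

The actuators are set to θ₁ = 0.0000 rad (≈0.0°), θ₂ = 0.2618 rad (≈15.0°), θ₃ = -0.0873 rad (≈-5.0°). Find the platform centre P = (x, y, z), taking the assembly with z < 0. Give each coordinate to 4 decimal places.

(0.0077, -0.0248, -0.2823)

centre 1 = (0.2900·cos0.0°, 0.2900·sin0.0°, 0.0000) = (0.2900, 0.0000, 0.0000)
arm 2 at φ=120.0°: ρ2 = 0.2859;  centre 2 = (-0.1430, 0.2476, -0.0311)
φ3=240.0°: virtual centre (-0.1448, -0.2508, 0.0105), radius l
eliminate P² terms by subtracting sphere 1 from 2 and 3
linear system: -0.8659x+0.4952y = -0.0014−-0.0621z; -0.8695x+-0.5015y = -0.0002−0.0209z
det = 0.8649;  x = 0.0009+-0.0240z,  y = -0.0012+0.0834z
quadratic in z: (1.0075)z²+(0.0137)z+(-0.0764)=0, √Δ=0.5551 → z ∈ {-0.2823, 0.2687}; z = -0.2823 (taking z<0)
x = 0.0077, y = -0.0248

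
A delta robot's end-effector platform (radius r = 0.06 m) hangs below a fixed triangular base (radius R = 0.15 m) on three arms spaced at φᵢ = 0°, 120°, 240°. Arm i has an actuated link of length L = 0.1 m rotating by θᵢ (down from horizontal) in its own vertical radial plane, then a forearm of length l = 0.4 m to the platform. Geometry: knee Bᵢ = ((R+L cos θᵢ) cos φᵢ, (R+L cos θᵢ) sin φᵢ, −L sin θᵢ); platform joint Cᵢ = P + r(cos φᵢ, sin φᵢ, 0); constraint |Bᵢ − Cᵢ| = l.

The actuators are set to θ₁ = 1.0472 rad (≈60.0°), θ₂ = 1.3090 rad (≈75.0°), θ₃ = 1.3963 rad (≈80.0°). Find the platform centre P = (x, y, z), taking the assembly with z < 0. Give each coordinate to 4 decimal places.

(0.0397, 0.0095, -0.4737)

centre 1 = (0.1400·cos0.0°, 0.1400·sin0.0°, -0.0866) = (0.1400, 0.0000, -0.0866)
centre 2 = (0.1159·cos120.0°, 0.1159·sin120.0°, -0.0966) = (-0.0579, 0.1004, -0.0966)
arm 3 at φ=240.0°: e+L cos θ3 = 0.1074;  centre 3 = (-0.0537, -0.0930, -0.0985)
eliminate P² terms by subtracting sphere 1 from 2 and 3
[-0.3959 0.2007 -0.0200]·P = -0.0043;  [-0.3874 -0.1860 -0.0238]·P = -0.0059
det = 0.1514;  x = 0.0131+-0.0560z,  y = 0.0043+-0.0110z
sphere 1 gives Az²+Bz+C=0 with A=1.0033, B=0.1873, C=-0.1364;  B²−4AC=0.5824;  roots -0.4737, 0.2870;  negative root z = -0.4737
x = 0.0397, y = 0.0095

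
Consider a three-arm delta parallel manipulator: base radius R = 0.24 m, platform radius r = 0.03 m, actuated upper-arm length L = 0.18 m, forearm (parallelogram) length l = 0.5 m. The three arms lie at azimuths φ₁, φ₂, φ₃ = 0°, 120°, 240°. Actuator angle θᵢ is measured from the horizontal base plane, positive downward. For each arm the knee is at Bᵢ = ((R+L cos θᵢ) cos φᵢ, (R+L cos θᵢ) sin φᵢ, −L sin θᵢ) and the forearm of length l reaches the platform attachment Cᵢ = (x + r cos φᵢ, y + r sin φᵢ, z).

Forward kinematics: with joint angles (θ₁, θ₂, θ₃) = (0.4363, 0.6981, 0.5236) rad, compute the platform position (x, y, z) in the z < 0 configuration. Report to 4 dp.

O1 = (0.3731·cos0.0°, 0.3731·sin0.0°, -0.0761) = (0.3731, 0.0000, -0.0761)
O2 = (0.3479·cos120.0°, 0.3479·sin120.0°, -0.1157) = (-0.1739, 0.3013, -0.1157)
φ3=240.0°: virtual centre (-0.1829, -0.3169, -0.0900), radius l
subtract pairs → two planes through P
[-1.0942 0.6026 -0.0793]·P = -0.0106;  [-1.1122 -0.6337 -0.0279]·P = -0.0030
det = 1.3636;  x = 0.0063+-0.0492z,  y = -0.0062+0.0423z
sphere 1 gives Az²+Bz+C=0 with A=1.0042, B=0.1877, C=-0.1096;  B²−4AC=0.4754;  roots -0.4368, 0.2499;  negative root z = -0.4368
x = 0.0277, y = -0.0247

(0.0277, -0.0247, -0.4368)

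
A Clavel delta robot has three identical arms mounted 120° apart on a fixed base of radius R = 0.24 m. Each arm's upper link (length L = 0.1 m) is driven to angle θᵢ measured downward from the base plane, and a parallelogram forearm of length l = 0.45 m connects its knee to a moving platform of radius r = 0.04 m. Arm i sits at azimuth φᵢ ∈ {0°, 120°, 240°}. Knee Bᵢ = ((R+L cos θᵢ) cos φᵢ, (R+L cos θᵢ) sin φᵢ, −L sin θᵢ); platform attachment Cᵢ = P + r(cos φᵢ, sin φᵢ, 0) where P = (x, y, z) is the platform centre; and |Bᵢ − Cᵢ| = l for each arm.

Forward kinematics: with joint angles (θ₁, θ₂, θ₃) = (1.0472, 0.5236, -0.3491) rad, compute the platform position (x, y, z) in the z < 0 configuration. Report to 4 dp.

(-0.0936, -0.0642, -0.3700)

φ1=0.0°: virtual centre (0.2500, 0.0000, -0.0866), radius l
S2 = (0.2866·cos120.0°, 0.2866·sin120.0°, -0.0500) = (-0.1433, 0.2482, -0.0500)
S3 = (0.2940·cos240.0°, 0.2940·sin240.0°, 0.0342) = (-0.1470, -0.2546, 0.0342)
|S₂|²−|S₁|² = 0.0146;  |S₃|²−|S₁|² = 0.0176
[-0.7866 0.4964 0.0732]·P = 0.0146;  [-0.7940 -0.5092 0.2416]·P = 0.0176
Cramer: x(z) = -0.0204+0.1978z;  y(z) = -0.0028+0.1660z
quadratic in z: (1.0667)z²+(0.0653)z+(-0.1219)=0, √Δ=0.7241 → z ∈ {-0.3700, 0.3088}; z = -0.3700 (taking z<0)
x = -0.0936, y = -0.0642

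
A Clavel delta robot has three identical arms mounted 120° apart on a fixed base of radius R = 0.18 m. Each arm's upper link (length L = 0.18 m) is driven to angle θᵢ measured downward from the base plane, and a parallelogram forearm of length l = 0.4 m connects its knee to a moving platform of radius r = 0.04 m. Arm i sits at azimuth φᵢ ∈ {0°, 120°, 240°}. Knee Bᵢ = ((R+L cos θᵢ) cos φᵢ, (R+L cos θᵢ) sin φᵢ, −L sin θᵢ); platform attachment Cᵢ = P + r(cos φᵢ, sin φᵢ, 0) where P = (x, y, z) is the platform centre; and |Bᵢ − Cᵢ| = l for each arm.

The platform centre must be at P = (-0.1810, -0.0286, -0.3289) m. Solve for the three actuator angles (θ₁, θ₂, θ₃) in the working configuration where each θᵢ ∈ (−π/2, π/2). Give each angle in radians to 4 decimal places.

arm 1 (φ=0.0°): x'=-0.1810, y'=-0.0286
  A=0.3210, B=-0.3289, C=(l²−L²−A²−y'²−z²)/(2L)=-0.2345
  √(A²+B²)=0.4596;  θ1 = -0.7976+2.1064 ≈ 1.3088
arm 2 (φ=120.0°): x'=0.0657, y'=0.1711
  A cos θ + B sin θ = C:  0.0743·cos θ + -0.3289·sin θ = -0.0426
  θ2 = atan2(B,A) + arccos(C/0.3372) = 0.3489
φ3=240.0° → target in arm frame (0.1153, -0.1425)
  A=0.0247, B=-0.3289, C=(l²−L²−A²−y'²−z²)/(2L)=-0.0041
  θ3 = atan2(B,A) + arccos(C/0.3298) = 0.0875

θ₁ = 1.3088, θ₂ = 0.3489, θ₃ = 0.0875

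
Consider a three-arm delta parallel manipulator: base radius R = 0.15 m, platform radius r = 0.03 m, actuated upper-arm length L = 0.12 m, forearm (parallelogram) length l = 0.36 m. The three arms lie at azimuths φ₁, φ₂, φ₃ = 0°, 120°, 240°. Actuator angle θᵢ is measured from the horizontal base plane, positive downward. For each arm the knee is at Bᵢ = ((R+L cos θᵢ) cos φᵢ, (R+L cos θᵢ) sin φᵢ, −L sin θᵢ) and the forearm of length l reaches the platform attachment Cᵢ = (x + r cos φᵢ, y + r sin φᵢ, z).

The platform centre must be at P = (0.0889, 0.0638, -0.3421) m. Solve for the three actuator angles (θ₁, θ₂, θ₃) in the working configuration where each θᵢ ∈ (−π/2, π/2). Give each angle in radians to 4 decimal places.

arm 1 (φ=0.0°): x'=0.0889, y'=0.0638
  e−x'=0.0311;  (l²−L²−(e−x')²−y'²−z²)/2L = -0.0286
  θ1 = atan2(B,A) + arccos(C/0.3435) = 0.1741
φ2=120.0° → target in arm frame (0.0108, -0.1089)
  e−x'=0.1092;  (l²−L²−(e−x')²−y'²−z²)/2L = -0.1067
  √(A²+B²)=0.3591;  θ2 = -1.2618+1.8725 ≈ 0.6107
rotate P by −φ3: (-0.0997, 0.0451, -0.3421)
  A=0.2197, B=-0.3421, C=(l²−L²−A²−y'²−z²)/(2L)=-0.2172
  γ=atan2(-0.3421,0.2197)=-0.9999;  ψ=arccos(-0.5343)=2.1345;  θ3=γ+ψ≈1.1346

θ₁ = 0.1741, θ₂ = 0.6107, θ₃ = 1.1346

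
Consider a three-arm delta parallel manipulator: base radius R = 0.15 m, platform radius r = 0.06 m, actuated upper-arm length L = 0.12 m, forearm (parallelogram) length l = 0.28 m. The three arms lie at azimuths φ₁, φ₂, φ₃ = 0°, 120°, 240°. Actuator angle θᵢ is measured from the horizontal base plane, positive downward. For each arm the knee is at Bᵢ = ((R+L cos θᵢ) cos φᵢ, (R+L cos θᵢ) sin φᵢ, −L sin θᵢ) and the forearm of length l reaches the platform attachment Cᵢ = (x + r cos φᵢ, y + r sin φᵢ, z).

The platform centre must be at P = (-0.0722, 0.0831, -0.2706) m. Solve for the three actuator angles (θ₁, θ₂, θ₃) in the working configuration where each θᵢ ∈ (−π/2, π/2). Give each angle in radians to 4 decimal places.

rotate P by −φ1: (-0.0722, 0.0831, -0.2706)
  e−x'=0.1622;  (l²−L²−(e−x')²−y'²−z²)/2L = -0.1768
  θ1 = atan2(B,A) + arccos(C/0.3155) = 1.1350
arm 2 (φ=120.0°): x'=0.1081, y'=0.0210
  A cos θ + B sin θ = C:  -0.0181·cos θ + -0.2706·sin θ = -0.0416
  √(A²+B²)=0.2712;  θ2 = -1.6375+1.7249 ≈ 0.0874
arm 3 (φ=240.0°): x'=-0.0359, y'=-0.1041
  e−x'=0.1259;  (l²−L²−(e−x')²−y'²−z²)/2L = -0.1496
  √(A²+B²)=0.2984;  θ3 = -1.1354+2.0958 ≈ 0.9604

θ₁ = 1.1350, θ₂ = 0.0874, θ₃ = 0.9604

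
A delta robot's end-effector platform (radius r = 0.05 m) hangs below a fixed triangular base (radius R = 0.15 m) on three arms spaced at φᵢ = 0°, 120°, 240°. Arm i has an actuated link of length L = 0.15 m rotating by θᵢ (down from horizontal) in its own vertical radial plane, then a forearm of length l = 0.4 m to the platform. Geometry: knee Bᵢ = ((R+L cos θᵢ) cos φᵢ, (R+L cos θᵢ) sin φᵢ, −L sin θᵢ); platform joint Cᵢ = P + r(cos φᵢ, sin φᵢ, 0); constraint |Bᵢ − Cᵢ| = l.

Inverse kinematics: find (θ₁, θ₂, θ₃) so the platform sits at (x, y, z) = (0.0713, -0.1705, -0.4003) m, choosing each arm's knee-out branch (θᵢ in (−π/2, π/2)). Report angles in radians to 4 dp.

θ₁ = 0.5240, θ₂ = 1.3967, θ₃ = 0.3494

rotate P by −φ1: (0.0713, -0.1705, -0.4003)
  e−x'=0.0287;  (l²−L²−(e−x')²−y'²−z²)/2L = -0.1754
  γ=atan2(-0.4003,0.0287)=-1.4992;  ψ=arccos(-0.4372)=2.0232;  θ1=γ+ψ≈0.5240
arm 2 (φ=120.0°): x'=-0.1833, y'=0.0235
  A cos θ + B sin θ = C:  0.2833·cos θ + -0.4003·sin θ = -0.3452
  θ2 = atan2(B,A) + arccos(C/0.4904) = 1.3967
rotate P by −φ3: (0.1120, 0.1470, -0.4003)
  e−x'=-0.0120;  (l²−L²−(e−x')²−y'²−z²)/2L = -0.1483
  θ3 = atan2(B,A) + arccos(C/0.4005) = 0.3494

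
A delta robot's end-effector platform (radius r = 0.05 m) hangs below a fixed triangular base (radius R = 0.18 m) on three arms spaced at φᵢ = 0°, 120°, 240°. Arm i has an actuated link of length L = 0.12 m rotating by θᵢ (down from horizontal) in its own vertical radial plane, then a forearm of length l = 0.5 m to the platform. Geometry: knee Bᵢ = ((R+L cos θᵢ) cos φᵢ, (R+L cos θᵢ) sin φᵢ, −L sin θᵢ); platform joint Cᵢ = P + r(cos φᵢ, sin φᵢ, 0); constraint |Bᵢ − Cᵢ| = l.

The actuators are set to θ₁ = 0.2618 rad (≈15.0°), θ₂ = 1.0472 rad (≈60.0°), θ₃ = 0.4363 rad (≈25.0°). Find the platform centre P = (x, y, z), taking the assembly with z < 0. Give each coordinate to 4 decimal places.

centre 1 = (0.2459·cos0.0°, 0.2459·sin0.0°, -0.0311) = (0.2459, 0.0000, -0.0311)
centre 2 = (0.1900·cos120.0°, 0.1900·sin120.0°, -0.1039) = (-0.0950, 0.1645, -0.1039)
φ3=240.0°: virtual centre (-0.1194, -0.2068, -0.0507), radius l
|centre ₂|²−|centre ₁|² = -0.0145;  |centre ₃|²−|centre ₁|² = -0.0019
plane₁₂: -0.6818x+0.3291y+-0.1457z = -0.0145
Cramer: x(z) = 0.0127-0.1401z;  y(z) = -0.0179+0.1525z
quadratic in z: (1.0429)z²+(0.1220)z+(-0.1943)=0, √Δ=0.9086 → z ∈ {-0.4941, 0.3771}; z = -0.4941 (taking z<0)
x = 0.0819, y = -0.0933

(0.0819, -0.0933, -0.4941)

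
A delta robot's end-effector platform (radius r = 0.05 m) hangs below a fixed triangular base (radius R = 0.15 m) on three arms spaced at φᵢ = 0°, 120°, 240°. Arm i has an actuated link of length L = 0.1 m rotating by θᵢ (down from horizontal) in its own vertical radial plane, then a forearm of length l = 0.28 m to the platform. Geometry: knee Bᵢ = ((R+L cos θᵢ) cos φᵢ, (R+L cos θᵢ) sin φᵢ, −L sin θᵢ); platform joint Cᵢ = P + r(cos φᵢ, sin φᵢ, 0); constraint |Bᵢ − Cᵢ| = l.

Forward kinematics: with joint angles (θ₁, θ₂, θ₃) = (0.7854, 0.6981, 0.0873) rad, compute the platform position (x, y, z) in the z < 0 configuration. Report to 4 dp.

centre 1 = (0.1707·cos0.0°, 0.1707·sin0.0°, -0.0707) = (0.1707, 0.0000, -0.0707)
centre 2 = (0.1766·cos120.0°, 0.1766·sin120.0°, -0.0643) = (-0.0883, 0.1529, -0.0643)
φ3=240.0°: virtual centre (-0.0998, -0.1729, -0.0087), radius l
subtract pairs → two planes through P
[-0.5180 0.3059 0.0129]·P = 0.0012;  [-0.5410 -0.3458 0.1240]·P = 0.0058
det = 0.3446;  x = -0.0063+0.1230z,  y = -0.0068+0.1662z
quadratic in z: (1.0427)z²+(0.0956)z+(-0.0420)=0, √Δ=0.4294 → z ∈ {-0.2517, 0.1601}; z = -0.2517 (taking z<0)
x = -0.0373, y = -0.0487

(-0.0373, -0.0487, -0.2517)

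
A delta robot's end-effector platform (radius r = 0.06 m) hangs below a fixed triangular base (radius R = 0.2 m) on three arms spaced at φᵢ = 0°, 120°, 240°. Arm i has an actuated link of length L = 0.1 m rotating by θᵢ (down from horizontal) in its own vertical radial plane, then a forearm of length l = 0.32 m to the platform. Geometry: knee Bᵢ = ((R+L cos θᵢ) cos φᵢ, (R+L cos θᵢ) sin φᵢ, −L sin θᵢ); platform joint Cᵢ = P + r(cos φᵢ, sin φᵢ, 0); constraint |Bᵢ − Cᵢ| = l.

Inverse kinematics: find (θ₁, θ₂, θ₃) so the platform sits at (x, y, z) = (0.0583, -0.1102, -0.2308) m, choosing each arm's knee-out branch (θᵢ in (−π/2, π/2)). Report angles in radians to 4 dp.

arm 1 (φ=0.0°): x'=0.0583, y'=-0.1102
  A=0.0817, B=-0.2308, C=(l²−L²−A²−y'²−z²)/(2L)=0.1016
  γ=atan2(-0.2308,0.0817)=-1.2306;  ψ=arccos(0.4148)=1.1431;  θ1=γ+ψ≈-0.0875
rotate P by −φ2: (-0.1246, 0.0046, -0.2308)
  A=0.2646, B=-0.2308, C=(l²−L²−A²−y'²−z²)/(2L)=-0.1545
  γ=atan2(-0.2308,0.2646)=-0.7173;  ψ=arccos(-0.4400)=2.0264;  θ2=γ+ψ≈1.3091
arm 3 (φ=240.0°): x'=0.0663, y'=0.1056
  A=0.0737, B=-0.2308, C=(l²−L²−A²−y'²−z²)/(2L)=0.1127
  θ3 = atan2(B,A) + arccos(C/0.2423) = -0.1749

θ₁ = -0.0875, θ₂ = 1.3091, θ₃ = -0.1749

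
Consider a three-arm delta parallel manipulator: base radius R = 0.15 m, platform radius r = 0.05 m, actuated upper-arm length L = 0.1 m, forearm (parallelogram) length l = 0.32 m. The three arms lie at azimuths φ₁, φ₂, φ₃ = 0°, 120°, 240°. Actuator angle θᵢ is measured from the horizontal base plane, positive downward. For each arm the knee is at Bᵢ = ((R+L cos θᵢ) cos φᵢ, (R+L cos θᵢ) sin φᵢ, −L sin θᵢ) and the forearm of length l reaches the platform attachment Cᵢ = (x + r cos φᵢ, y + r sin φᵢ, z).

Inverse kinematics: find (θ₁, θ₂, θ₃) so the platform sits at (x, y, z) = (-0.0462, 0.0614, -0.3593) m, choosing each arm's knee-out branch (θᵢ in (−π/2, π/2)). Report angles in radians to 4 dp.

θ₁ = 1.3089, θ₂ = 0.6111, θ₃ = 1.2215

φ1=0.0° → target in arm frame (-0.0462, 0.0614)
  e−x'=0.1462;  (l²−L²−(e−x')²−y'²−z²)/2L = -0.3092
  γ=atan2(-0.3593,0.1462)=-1.1844;  ψ=arccos(-0.7971)=2.4933;  θ1=γ+ψ≈1.3089
arm 2 (φ=120.0°): x'=0.0763, y'=0.0093
  e−x'=0.0237;  (l²−L²−(e−x')²−y'²−z²)/2L = -0.1867
  θ2 = atan2(B,A) + arccos(C/0.3601) = 0.6111
arm 3 (φ=240.0°): x'=-0.0301, y'=-0.0707
  e−x'=0.1301;  (l²−L²−(e−x')²−y'²−z²)/2L = -0.2931
  γ=atan2(-0.3593,0.1301)=-1.2235;  ψ=arccos(-0.7670)=2.4449;  θ3=γ+ψ≈1.2215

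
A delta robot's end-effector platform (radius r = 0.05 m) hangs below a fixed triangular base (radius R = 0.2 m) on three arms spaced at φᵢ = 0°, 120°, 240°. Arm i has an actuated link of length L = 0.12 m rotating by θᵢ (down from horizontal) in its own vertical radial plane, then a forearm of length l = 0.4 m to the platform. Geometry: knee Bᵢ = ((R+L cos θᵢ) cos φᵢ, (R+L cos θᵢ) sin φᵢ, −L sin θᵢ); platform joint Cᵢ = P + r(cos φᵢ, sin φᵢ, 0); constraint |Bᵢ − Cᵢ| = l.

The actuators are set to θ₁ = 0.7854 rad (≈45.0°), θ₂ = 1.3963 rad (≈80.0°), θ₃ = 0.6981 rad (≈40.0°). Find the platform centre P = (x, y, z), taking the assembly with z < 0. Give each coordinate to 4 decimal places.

φ1=0.0°: virtual centre (0.2349, 0.0000, -0.0849), radius l
centre 2 = (0.1708·cos120.0°, 0.1708·sin120.0°, -0.1182) = (-0.0854, 0.1479, -0.1182)
φ3=240.0°: virtual centre (-0.1210, -0.2095, -0.0771), radius l
subtract pairs → two planes through P
plane₁₂: -0.6405x+0.2959y+-0.0666z = -0.0192
det = 0.4790;  x = 0.0155+-0.0488z,  y = -0.0314+0.1197z
quadratic in z: (1.0167)z²+(0.1836)z+(-0.1037)=0, √Δ=0.6748 → z ∈ {-0.4222, 0.2416}; z = -0.4222 (taking z<0)
x = 0.0361, y = -0.0819

(0.0361, -0.0819, -0.4222)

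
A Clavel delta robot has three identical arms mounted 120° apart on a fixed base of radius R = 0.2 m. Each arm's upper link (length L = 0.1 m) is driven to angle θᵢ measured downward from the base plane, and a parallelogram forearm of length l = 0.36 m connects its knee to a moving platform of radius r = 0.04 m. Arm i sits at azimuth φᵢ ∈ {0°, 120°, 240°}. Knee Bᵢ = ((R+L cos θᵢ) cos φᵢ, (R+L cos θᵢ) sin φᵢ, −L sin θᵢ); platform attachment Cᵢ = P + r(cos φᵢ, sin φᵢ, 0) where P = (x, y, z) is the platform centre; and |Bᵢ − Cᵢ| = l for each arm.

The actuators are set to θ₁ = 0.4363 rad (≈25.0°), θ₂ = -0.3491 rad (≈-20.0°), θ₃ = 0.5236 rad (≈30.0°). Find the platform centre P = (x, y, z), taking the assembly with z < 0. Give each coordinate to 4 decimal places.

(-0.0239, 0.0547, -0.2686)

centre 1 = (0.2506·cos0.0°, 0.2506·sin0.0°, -0.0423) = (0.2506, 0.0000, -0.0423)
arm 2 at φ=120.0°: ρ2 = 0.2540;  centre 2 = (-0.1270, 0.2199, 0.0342)
centre 3 = (0.2466·cos240.0°, 0.2466·sin240.0°, -0.0500) = (-0.1233, -0.2136, -0.0500)
subtract pairs → two planes through P
[-0.7552 0.4399 0.1529]·P = 0.0011;  [-0.7479 -0.4271 -0.0155]·P = -0.0013
Cramer: x(z) = 0.0002+0.0898z;  y(z) = 0.0027-0.1935z
sphere 1 gives Az²+Bz+C=0 with A=1.0455, B=0.0385, C=-0.0651;  B²−4AC=0.2736;  roots -0.2686, 0.2318;  negative root z = -0.2686
x = -0.0239, y = 0.0547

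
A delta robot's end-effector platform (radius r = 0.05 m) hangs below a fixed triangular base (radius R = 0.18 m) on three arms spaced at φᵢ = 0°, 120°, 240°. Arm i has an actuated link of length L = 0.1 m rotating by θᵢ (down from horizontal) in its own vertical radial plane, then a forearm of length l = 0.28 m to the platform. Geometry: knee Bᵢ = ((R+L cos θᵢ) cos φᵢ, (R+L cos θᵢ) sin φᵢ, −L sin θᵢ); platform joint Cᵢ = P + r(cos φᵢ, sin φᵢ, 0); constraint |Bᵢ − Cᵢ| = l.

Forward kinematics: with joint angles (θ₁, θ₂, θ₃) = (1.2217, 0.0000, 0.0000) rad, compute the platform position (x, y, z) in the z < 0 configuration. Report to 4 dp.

S1 = (0.1642·cos0.0°, 0.1642·sin0.0°, -0.0940) = (0.1642, 0.0000, -0.0940)
S2 = (0.2300·cos120.0°, 0.2300·sin120.0°, 0.0000) = (-0.1150, 0.1992, 0.0000)
S3 = (0.2300·cos240.0°, 0.2300·sin240.0°, 0.0000) = (-0.1150, -0.1992, 0.0000)
eliminate P² terms by subtracting sphere 1 from 2 and 3
[-0.5584 0.3984 0.1879]·P = 0.0171;  [-0.5584 -0.3984 0.1879]·P = 0.0171
Cramer: x(z) = -0.0306+0.3366z;  y(z) = 0.0000-0.0000z
sphere 1 gives Az²+Bz+C=0 with A=1.1133, B=0.0568, C=-0.0316;  B²−4AC=0.1440;  roots -0.1959, 0.1449;  negative root z = -0.1959
x = -0.0966, y = 0.0000

(-0.0966, 0.0000, -0.1959)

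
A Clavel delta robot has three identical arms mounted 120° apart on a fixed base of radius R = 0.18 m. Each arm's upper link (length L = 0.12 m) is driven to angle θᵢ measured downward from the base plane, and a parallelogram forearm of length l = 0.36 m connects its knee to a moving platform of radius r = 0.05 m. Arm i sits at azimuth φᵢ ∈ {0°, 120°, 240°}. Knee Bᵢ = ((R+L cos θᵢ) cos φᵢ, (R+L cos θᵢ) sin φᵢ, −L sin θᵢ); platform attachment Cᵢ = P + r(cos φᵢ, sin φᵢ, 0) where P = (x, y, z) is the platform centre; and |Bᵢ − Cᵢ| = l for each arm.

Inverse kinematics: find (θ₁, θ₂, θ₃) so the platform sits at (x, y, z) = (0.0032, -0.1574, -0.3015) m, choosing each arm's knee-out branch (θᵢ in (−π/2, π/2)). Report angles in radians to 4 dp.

rotate P by −φ1: (0.0032, -0.1574, -0.3015)
  A cos θ + B sin θ = C:  0.1268·cos θ + -0.3015·sin θ = -0.0690
  γ=atan2(-0.3015,0.1268)=-1.1727;  ψ=arccos(-0.2109)=1.7833;  θ1=γ+ψ≈0.6106
φ2=120.0° → target in arm frame (-0.1379, 0.0759)
  A cos θ + B sin θ = C:  0.2679·cos θ + -0.3015·sin θ = -0.2219
  γ=atan2(-0.3015,0.2679)=-0.8443;  ψ=arccos(-0.5500)=2.1532;  θ2=γ+ψ≈1.3089
φ3=240.0° → target in arm frame (0.1347, 0.0815)
  e−x'=-0.0047;  (l²−L²−(e−x')²−y'²−z²)/2L = 0.0735
  θ3 = atan2(B,A) + arccos(C/0.3015) = -0.2618

θ₁ = 0.6106, θ₂ = 1.3089, θ₃ = -0.2618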